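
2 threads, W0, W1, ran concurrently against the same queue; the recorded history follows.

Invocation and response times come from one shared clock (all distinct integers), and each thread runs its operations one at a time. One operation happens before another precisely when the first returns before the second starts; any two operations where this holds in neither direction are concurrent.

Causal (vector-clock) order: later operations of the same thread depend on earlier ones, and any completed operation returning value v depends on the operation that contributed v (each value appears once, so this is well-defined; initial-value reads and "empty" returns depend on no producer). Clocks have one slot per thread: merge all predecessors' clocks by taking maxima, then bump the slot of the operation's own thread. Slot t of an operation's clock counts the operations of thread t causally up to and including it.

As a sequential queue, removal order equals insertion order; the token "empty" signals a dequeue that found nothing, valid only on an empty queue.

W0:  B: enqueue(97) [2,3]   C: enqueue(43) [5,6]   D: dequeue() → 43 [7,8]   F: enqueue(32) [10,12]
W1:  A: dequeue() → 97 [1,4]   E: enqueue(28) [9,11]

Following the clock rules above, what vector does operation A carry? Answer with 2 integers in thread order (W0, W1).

(1, 1)

no predecessors for B (invoked 2): W0 increments from zero → (1, 0)
merge at A (invoked 1): VC(B)=(1, 0), own-thread bump on W1 → (1, 1)
merge at C (invoked 5): VC(B)=(1, 0), own-thread bump on W0 → (2, 0)
merge at E (invoked 9): VC(A)=(1, 1), own-thread bump on W1 → (1, 2)
merge at D (invoked 7): VC(C)=(2, 0), own-thread bump on W0 → (3, 0)
merge at F (invoked 10): VC(D)=(3, 0), own-thread bump on W0 → (4, 0)
target: VC(A) = (1, 1)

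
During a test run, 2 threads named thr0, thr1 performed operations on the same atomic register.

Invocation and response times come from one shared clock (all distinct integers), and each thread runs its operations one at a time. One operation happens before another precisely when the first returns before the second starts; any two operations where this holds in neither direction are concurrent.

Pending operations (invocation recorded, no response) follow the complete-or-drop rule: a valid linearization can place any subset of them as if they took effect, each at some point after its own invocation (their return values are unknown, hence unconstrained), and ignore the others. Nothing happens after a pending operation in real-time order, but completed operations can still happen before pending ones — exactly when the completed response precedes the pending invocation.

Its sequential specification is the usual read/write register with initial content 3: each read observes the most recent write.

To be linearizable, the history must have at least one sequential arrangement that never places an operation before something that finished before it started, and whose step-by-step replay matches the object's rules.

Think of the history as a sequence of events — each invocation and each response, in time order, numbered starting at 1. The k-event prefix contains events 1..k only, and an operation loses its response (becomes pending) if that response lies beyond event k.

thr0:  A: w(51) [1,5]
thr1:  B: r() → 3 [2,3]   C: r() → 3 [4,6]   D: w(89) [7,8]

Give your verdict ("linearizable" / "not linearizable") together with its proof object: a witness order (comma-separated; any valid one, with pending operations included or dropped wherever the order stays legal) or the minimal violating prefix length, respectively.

linearizable — witness: B, C, A, D

after step 1 (B r() → 3): value 3
after step 2 (C r() → 3): value 3
after step 3 (A w(51)): value 51
after step 4 (D w(89)): value 89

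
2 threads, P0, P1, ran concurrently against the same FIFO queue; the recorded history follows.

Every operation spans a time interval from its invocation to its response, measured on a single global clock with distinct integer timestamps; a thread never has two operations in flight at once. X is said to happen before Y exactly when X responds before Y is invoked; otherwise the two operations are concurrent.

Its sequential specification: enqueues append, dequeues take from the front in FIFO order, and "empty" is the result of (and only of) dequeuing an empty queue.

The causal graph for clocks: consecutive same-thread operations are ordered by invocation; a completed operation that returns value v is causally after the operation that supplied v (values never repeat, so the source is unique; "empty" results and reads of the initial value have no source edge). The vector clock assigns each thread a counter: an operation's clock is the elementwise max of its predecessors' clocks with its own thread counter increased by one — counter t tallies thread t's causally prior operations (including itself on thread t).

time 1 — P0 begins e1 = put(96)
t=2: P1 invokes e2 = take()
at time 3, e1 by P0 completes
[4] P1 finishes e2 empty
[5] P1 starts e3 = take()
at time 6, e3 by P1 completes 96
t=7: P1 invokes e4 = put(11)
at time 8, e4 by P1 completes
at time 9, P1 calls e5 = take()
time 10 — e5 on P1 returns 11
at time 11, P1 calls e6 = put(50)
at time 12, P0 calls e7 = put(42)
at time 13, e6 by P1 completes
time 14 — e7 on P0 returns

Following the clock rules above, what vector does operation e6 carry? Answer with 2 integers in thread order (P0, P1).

invoked at 2, e2 has no predecessors; its own P1 bump gives (0, 1)
invoked at 1, e1 has no predecessors; its own P0 bump gives (1, 0)
e7 (invocation 12): componentwise max over VC(e1)=(1, 0), +1 at P0, giving (2, 0)
e3 (invocation 5): componentwise max over VC(e1)=(1, 0), VC(e2)=(0, 1), +1 at P1, giving (1, 2)
e4 (invocation 7): componentwise max over VC(e3)=(1, 2), +1 at P1, giving (1, 3)
e5 (invocation 9): componentwise max over VC(e4)=(1, 3), +1 at P1, giving (1, 4)
e6 (invocation 11): componentwise max over VC(e5)=(1, 4), +1 at P1, giving (1, 5)
target: VC(e6) = (1, 5)

(1, 5)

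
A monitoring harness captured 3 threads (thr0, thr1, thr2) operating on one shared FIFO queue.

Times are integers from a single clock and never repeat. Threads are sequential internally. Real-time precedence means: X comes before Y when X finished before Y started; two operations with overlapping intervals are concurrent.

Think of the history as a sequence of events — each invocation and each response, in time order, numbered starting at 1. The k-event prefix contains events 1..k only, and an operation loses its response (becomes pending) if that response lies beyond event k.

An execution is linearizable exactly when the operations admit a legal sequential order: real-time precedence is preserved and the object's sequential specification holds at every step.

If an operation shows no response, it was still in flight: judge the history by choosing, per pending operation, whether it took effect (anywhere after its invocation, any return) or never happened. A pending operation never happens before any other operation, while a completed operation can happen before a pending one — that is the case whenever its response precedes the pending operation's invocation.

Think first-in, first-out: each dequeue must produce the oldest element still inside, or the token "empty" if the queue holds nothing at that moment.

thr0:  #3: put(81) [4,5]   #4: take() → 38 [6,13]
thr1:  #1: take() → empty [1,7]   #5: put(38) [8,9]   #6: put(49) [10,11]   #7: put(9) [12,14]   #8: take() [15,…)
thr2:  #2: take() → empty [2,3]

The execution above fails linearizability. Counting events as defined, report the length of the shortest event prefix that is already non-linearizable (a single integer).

events 1..12 are still linearizable — one witness is #1, #2, #3, #4, #5, #6:
after step 1 (#1 take() → empty): queue <>
after step 2 (#2 take() → empty): queue <>
after step 3 (#3 put(81)): queue <81>
after step 4 (#4 take() (pending, included)): queue <>
after step 5 (#5 put(38)): queue <38>
after step 6 (#6 put(49)): queue <38,49>
once event 13 joins (#4's response, time 13), exhaustive search finds no witness
no escape via the 1 pending operation (#7): every completion choice fails
for example #1, #2, #3, #4, #5, #6 (pending dropped) fails at step 4: #4 take() → 38 is not legal there
for example #1, #2, #3, #5, #4, #6 (pending dropped) fails at step 5: #4 take() → 38 is not legal there

13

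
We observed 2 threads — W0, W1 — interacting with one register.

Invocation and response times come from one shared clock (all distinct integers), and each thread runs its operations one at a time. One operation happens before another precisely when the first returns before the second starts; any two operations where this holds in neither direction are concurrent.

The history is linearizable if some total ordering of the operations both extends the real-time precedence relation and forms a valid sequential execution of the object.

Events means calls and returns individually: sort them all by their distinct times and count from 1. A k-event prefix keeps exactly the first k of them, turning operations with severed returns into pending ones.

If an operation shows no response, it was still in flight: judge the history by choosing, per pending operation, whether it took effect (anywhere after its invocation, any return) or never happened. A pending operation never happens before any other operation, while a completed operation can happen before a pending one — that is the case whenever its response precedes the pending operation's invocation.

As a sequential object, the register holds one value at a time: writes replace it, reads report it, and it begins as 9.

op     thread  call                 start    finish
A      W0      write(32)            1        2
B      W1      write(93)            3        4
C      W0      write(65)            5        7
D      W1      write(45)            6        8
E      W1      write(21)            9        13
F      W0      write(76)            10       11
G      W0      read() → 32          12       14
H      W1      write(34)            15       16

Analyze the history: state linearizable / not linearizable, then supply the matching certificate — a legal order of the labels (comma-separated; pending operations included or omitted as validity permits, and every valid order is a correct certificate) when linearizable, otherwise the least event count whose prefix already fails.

prefix check: 1..13 passes, 1..14 fails once G's time-14 response joins
7 completed operations, 6 real-time-consistent orders — every register replay fails
sample order A, B, C, D, E, F, G stalls at step 7 — G read() → 32 has no legal effect
sample order A, B, C, D, F, E, G stalls at step 7 — G read() → 32 has no legal effect

not linearizable — minimal violating prefix: 14 events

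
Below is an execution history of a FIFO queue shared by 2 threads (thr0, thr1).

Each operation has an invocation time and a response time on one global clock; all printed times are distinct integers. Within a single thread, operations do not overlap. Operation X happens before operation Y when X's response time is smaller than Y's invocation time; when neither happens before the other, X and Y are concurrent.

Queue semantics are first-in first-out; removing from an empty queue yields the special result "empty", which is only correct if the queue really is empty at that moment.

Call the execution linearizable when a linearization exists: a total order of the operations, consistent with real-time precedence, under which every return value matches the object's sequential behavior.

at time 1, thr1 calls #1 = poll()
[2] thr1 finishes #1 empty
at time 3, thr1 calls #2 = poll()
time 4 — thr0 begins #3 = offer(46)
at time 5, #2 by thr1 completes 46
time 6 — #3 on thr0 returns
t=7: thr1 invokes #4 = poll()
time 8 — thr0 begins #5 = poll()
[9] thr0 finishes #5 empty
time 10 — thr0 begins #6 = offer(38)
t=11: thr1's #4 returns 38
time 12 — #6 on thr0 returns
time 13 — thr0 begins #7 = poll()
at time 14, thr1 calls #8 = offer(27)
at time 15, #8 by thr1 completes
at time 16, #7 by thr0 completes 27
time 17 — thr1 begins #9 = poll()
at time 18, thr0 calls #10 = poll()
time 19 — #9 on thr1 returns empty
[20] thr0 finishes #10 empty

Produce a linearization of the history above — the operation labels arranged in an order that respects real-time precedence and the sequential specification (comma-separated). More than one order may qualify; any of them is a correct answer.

step 1: #1 poll() → empty — queue <>
step 2: #3 offer(46) — queue <46>
step 3: #2 poll() → 46 — queue <>
step 4: #5 poll() → empty — queue <>
step 5: #6 offer(38) — queue <38>
step 6: #4 poll() → 38 — queue <>
step 7: #8 offer(27) — queue <27>
step 8: #7 poll() → 27 — queue <>
step 9: #9 poll() → empty — queue <>
step 10: #10 poll() → empty — queue <>

#1, #3, #2, #5, #6, #4, #8, #7, #9, #10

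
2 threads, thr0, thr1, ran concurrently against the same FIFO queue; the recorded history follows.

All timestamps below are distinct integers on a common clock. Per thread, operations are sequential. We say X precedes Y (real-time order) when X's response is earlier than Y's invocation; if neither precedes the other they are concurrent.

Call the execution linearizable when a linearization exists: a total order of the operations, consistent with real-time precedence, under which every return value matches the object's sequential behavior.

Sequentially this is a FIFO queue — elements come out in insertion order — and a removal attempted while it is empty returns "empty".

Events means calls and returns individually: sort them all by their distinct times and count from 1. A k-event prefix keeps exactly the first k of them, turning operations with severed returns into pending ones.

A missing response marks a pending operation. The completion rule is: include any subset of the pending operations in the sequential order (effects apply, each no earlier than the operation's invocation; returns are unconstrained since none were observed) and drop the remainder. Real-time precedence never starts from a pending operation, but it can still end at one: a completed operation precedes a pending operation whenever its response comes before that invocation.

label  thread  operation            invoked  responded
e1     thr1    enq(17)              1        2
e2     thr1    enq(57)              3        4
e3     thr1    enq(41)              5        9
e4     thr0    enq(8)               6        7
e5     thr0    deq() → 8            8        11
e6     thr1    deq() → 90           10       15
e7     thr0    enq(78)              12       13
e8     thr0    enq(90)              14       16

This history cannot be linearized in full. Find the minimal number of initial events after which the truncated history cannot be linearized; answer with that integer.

11

a valid linearization of events 1..10 exists, for instance e1, e2, e3, e4:
step 1: e1 enq(17) — queue <17>
step 2: e2 enq(57) — queue <17,57>
step 3: e3 enq(41) — queue <17,57,41>
step 4: e4 enq(8) — queue <17,57,41,8>
event 11 — e5's response, time 11 — after it, nothing linearizes
include/drop combinations of the 1 pending operation (e6) were all tried; none helps
e.g. e1, e2, e3, e4, e5 (pending dropped): illegal at step 5, since e5 deq() → 8 cannot apply there
e.g. e1, e2, e4, e3, e5 (pending dropped): illegal at step 5, since e5 deq() → 8 cannot apply there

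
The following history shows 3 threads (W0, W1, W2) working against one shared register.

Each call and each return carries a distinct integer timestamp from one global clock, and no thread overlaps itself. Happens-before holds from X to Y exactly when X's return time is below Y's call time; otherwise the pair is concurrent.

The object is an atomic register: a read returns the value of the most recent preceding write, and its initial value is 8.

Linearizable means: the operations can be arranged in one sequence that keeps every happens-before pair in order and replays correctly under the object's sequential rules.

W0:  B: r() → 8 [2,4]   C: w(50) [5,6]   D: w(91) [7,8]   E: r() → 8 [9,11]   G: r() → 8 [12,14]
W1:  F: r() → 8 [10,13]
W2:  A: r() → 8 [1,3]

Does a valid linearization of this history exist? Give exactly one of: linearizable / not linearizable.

prefix check: 1..10 passes, 1..11 fails once E's time-11 response joins
real-time-consistent orders of the 5 completed operations: 2 — all fail the register replay
no completion choice of the 1 pending operation (F) rescues it — every subset was tried
take A, B, C, D, E (pending dropped): step 5 already fails, because E r() → 8 cannot occur there
take B, A, C, D, E (pending dropped): step 5 already fails, because E r() → 8 cannot occur there

not linearizable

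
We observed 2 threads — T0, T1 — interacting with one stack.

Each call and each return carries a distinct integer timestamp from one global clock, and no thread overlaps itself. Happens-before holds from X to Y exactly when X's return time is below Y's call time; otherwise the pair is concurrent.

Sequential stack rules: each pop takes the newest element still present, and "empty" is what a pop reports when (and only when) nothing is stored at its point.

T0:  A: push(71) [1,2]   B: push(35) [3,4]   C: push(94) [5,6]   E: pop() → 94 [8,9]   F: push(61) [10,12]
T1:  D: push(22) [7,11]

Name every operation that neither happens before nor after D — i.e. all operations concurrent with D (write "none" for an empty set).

concurrent with D ([7,11]): every op whose interval crosses 7..11
A [1,2]: before
B [3,4]: before
C [5,6]: before
E [8,9]: concurrent
F [10,12]: concurrent

E, F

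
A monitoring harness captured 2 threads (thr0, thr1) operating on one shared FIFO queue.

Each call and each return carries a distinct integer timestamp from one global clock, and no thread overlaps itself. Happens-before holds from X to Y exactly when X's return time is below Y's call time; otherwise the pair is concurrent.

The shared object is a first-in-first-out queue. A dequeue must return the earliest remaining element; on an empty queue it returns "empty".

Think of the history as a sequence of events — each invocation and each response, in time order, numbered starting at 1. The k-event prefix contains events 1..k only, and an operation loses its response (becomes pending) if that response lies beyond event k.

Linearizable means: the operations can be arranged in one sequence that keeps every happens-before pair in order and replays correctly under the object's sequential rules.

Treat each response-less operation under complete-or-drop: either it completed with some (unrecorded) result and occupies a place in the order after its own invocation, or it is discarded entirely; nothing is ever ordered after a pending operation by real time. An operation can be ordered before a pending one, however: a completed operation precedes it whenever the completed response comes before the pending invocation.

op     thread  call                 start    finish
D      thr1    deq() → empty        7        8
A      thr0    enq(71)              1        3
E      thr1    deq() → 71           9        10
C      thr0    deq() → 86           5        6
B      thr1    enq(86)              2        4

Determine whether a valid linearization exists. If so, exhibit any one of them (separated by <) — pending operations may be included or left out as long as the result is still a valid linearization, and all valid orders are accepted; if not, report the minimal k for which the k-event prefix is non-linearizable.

the violation lands at event 8, D's response at time 8: events 1..7 linearize, events 1..8 do not
no legal order exists: 2 real-time-consistent candidates over 4 completed FIFO queue operations, all rejected
sample order A, B, C, D stalls at step 3 — C deq() → 86 has no legal effect
sample order B, A, C, D stalls at step 4 — D deq() → empty has no legal effect

not linearizable — minimal violating prefix: 8 events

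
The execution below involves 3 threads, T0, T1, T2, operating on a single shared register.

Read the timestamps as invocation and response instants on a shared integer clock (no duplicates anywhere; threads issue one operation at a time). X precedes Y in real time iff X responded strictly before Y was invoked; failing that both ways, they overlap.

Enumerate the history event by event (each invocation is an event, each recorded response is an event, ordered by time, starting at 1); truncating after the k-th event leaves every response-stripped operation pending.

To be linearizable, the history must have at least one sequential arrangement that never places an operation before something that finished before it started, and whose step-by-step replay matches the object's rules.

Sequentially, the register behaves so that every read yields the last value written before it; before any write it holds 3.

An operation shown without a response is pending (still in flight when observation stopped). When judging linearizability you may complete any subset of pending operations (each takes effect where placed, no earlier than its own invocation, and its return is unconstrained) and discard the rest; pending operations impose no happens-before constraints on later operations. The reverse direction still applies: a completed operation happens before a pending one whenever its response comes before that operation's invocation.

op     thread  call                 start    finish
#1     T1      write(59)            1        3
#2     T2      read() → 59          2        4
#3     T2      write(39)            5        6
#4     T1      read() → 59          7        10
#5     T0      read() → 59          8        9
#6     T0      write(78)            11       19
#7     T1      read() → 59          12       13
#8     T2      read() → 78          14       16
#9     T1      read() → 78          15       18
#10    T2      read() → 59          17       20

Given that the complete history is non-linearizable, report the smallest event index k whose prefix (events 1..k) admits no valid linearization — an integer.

one valid order for events 1..8 is #1, #2, #3:
1. #1 write(59), leaving value 59
2. #2 read() → 59, leaving value 59
3. #3 write(39), leaving value 39
with event 9 included (#5 responding at time 9), all real-time-consistent orders fail
include/drop combinations of the 1 pending operation (#4) were all tried; none helps
sample order #1, #2, #3, #5 (pending dropped) stalls at step 4 — #5 read() → 59 has no legal effect
sample order #2, #1, #3, #5 (pending dropped) stalls at step 1 — #2 read() → 59 has no legal effect

9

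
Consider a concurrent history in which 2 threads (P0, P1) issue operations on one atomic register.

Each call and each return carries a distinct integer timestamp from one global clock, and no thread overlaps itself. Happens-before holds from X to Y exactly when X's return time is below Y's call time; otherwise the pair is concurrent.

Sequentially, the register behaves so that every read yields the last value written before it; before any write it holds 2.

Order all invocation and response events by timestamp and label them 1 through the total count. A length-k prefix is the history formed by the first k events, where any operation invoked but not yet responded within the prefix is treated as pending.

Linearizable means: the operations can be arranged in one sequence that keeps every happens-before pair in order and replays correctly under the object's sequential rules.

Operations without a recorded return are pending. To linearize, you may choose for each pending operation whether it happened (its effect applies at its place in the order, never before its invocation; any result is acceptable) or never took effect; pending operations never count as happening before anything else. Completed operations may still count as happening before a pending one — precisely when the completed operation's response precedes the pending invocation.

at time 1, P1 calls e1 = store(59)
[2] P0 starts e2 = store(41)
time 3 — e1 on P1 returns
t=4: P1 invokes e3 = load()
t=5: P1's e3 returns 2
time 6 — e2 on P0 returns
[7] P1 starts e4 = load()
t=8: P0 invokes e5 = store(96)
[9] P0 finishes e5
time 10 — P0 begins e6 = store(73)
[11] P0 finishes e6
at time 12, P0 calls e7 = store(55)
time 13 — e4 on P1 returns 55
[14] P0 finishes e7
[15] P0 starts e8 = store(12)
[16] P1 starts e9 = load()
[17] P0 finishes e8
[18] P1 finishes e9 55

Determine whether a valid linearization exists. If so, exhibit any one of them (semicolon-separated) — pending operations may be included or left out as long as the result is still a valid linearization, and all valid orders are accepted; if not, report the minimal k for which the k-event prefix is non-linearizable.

cut after 4 events: linearizable; cut after 5 events (e3 responds, time 5): not linearizable
the sole real-time-consistent order of 2 completed operations fails the atomic register replay
no escape via the 1 pending operation (e2): every completion choice fails
sample order e1, e3 (pending dropped) stalls at step 2 — e3 load() → 2 has no legal effect

not linearizable — minimal violating prefix: 5 events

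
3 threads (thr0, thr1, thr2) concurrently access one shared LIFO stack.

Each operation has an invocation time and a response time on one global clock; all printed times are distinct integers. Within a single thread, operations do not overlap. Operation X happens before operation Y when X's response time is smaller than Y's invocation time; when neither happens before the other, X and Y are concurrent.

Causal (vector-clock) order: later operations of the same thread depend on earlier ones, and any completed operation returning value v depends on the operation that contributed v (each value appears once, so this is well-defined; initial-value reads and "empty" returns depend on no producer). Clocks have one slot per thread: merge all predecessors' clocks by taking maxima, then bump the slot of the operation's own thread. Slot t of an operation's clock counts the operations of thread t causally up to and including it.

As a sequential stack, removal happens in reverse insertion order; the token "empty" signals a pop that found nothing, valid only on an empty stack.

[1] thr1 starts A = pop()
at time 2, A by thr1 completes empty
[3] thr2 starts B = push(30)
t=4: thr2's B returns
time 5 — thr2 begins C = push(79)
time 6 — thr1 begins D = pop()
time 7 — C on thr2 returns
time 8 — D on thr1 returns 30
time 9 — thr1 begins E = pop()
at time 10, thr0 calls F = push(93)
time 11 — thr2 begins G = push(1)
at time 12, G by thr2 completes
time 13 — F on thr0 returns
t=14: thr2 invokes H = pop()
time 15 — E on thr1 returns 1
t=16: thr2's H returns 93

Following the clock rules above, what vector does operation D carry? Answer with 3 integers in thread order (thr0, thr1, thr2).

(0, 2, 1)

root op B, invoked 3: fresh clock plus thr2's own tick → (0, 0, 1)
root op A, invoked 1: fresh clock plus thr1's own tick → (0, 1, 0)
root op F, invoked 10: fresh clock plus thr0's own tick → (1, 0, 0)
VC(C, invoked at 5): max of VC(B)=(0, 0, 1), then +1 on thread thr2 → (0, 0, 2)
VC(G, invoked at 11): max of VC(C)=(0, 0, 2), then +1 on thread thr2 → (0, 0, 3)
VC(D, invoked at 6): max of VC(A)=(0, 1, 0), VC(B)=(0, 0, 1), then +1 on thread thr1 → (0, 2, 1)
VC(H, invoked at 14): max of VC(F)=(1, 0, 0), VC(G)=(0, 0, 3), then +1 on thread thr2 → (1, 0, 4)
VC(E, invoked at 9): max of VC(D)=(0, 2, 1), VC(G)=(0, 0, 3), then +1 on thread thr1 → (0, 3, 3)
target: VC(D) = (0, 2, 1)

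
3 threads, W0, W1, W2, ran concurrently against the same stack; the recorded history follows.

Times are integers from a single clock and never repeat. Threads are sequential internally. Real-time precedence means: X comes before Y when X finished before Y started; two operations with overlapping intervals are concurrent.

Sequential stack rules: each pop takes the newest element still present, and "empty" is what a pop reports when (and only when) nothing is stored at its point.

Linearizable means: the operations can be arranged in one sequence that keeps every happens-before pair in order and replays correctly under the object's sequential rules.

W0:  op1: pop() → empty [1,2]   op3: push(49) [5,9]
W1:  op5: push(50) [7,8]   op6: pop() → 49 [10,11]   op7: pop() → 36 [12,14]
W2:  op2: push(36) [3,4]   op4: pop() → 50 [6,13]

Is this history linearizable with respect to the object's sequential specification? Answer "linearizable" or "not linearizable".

a witness: op1, op2, op3, op5, op4, op6, op7
1. op1 pop() → empty, leaving stack <>
2. op2 push(36), leaving stack <36>
3. op3 push(49), leaving stack <36,49>
4. op5 push(50), leaving stack <36,49,50>
5. op4 pop() → 50, leaving stack <36,49>
6. op6 pop() → 49, leaving stack <36>
7. op7 pop() → 36, leaving stack <>

linearizable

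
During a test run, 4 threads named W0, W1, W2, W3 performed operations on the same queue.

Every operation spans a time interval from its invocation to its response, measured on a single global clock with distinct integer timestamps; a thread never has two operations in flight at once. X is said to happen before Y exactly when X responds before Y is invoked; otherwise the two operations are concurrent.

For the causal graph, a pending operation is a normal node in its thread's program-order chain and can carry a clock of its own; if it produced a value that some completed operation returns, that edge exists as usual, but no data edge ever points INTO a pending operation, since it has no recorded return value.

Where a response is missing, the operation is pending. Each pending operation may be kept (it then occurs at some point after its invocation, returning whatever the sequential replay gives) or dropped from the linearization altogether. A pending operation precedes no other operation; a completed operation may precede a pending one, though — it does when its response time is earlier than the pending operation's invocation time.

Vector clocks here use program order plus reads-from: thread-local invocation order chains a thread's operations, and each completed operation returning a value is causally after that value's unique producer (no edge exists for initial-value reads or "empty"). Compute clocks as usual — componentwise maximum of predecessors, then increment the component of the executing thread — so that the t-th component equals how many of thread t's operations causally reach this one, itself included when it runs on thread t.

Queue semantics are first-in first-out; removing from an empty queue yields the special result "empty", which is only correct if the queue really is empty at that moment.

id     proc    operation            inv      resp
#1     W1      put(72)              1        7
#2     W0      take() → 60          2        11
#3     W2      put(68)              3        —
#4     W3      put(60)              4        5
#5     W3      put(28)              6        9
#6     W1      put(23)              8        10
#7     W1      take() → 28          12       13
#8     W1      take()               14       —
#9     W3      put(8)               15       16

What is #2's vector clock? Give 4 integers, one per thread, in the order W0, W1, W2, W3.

(1, 0, 0, 1)

#4, invoked 4, has no incoming edges; only W3's bump applies → (0, 0, 0, 1)
#3, invoked 3, has no incoming edges; only W2's bump applies → (0, 0, 1, 0)
#1, invoked 1, has no incoming edges; only W1's bump applies → (0, 1, 0, 0)
#5, invoked 6, takes VC(#4)=(0, 0, 0, 1) under max, adds 1 for W3 → (0, 0, 0, 2)
#6, invoked 8, takes VC(#1)=(0, 1, 0, 0) under max, adds 1 for W1 → (0, 2, 0, 0)
#2, invoked 2, takes VC(#4)=(0, 0, 0, 1) under max, adds 1 for W0 → (1, 0, 0, 1)
#9, invoked 15, takes VC(#5)=(0, 0, 0, 2) under max, adds 1 for W3 → (0, 0, 0, 3)
#7, invoked 12, takes VC(#5)=(0, 0, 0, 2), VC(#6)=(0, 2, 0, 0) under max, adds 1 for W1 → (0, 3, 0, 2)
#8, invoked 14, takes VC(#7)=(0, 3, 0, 2) under max, adds 1 for W1 → (0, 4, 0, 2)
target: VC(#2) = (1, 0, 0, 1)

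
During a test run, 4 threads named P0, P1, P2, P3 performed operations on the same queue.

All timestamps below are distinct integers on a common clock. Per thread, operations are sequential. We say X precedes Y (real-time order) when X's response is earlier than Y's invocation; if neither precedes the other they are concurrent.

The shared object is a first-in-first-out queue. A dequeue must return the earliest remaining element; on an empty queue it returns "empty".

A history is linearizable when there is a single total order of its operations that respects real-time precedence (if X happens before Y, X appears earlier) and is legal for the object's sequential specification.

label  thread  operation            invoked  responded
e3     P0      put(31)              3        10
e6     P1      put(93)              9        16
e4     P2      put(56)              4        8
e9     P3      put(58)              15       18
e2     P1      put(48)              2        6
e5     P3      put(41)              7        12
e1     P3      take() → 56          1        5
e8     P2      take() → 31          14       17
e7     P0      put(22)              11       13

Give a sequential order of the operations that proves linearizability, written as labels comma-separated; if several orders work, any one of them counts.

1. e4 put(56), leaving queue <56>
2. e1 take() → 56, leaving queue <>
3. e3 put(31), leaving queue <31>
4. e2 put(48), leaving queue <31,48>
5. e5 put(41), leaving queue <31,48,41>
6. e6 put(93), leaving queue <31,48,41,93>
7. e7 put(22), leaving queue <31,48,41,93,22>
8. e8 take() → 31, leaving queue <48,41,93,22>
9. e9 put(58), leaving queue <48,41,93,22,58>

e4, e1, e3, e2, e5, e6, e7, e8, e9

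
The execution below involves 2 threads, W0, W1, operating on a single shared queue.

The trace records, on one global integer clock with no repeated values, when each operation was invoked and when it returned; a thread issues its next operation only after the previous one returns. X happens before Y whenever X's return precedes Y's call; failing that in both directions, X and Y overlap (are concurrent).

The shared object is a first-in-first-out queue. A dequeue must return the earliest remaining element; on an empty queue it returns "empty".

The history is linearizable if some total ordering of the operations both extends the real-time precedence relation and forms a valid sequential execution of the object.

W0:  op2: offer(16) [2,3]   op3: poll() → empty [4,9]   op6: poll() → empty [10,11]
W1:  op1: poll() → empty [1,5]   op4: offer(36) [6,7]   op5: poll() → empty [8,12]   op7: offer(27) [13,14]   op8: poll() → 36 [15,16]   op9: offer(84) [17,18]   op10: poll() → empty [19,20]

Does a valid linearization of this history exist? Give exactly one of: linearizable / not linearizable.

the violation lands at event 9, op3's response at time 9: events 1..8 linearize, events 1..9 do not
5 orders of the 4 completed queue ops respect real time; none is legal
completion choices over the 1 pending operation (op5) were checked; none helps
sample order op1, op2, op3, op4 (pending dropped) stalls at step 3 — op3 poll() → empty has no legal effect
sample order op1, op2, op4, op3 (pending dropped) stalls at step 4 — op3 poll() → empty has no legal effect

not linearizable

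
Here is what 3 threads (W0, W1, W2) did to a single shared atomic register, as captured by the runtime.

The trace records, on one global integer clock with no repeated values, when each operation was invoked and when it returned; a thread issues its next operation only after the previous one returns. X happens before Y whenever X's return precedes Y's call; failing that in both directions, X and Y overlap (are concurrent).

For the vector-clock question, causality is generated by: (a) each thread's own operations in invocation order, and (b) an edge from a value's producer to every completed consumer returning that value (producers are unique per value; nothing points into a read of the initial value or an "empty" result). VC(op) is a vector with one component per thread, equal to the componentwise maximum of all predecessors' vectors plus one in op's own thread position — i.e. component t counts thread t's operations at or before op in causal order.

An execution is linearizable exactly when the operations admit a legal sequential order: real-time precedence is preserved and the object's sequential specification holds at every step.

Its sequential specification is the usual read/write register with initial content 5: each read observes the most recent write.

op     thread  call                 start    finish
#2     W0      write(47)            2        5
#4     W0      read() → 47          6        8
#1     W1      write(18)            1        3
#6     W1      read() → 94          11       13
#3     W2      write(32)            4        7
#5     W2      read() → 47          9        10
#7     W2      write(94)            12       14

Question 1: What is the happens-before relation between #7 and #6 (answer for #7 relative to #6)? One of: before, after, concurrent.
concurrent

#7 spans [12,14], #6 spans [11,13]
the intervals overlap in both directions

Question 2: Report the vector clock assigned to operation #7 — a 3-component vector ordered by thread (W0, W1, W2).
(1, 0, 3)

no predecessors for #3 (invoked 4): W2 increments from zero → (0, 0, 1)
no predecessors for #1 (invoked 1): W1 increments from zero → (0, 1, 0)
no predecessors for #2 (invoked 2): W0 increments from zero → (1, 0, 0)
VC(#4, invoked at 6): max of VC(#2)=(1, 0, 0), then +1 on thread W0 → (2, 0, 0)
VC(#5, invoked at 9): max of VC(#2)=(1, 0, 0), VC(#3)=(0, 0, 1), then +1 on thread W2 → (1, 0, 2)
VC(#7, invoked at 12): max of VC(#5)=(1, 0, 2), then +1 on thread W2 → (1, 0, 3)
VC(#6, invoked at 11): max of VC(#1)=(0, 1, 0), VC(#7)=(1, 0, 3), then +1 on thread W1 → (1, 2, 3)
target: VC(#7) = (1, 0, 3)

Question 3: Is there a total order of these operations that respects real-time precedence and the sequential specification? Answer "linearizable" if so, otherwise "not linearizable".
linearizable

one valid linearization: #1, #3, #2, #4, #5, #7, #6
after step 1 (#1 write(18)): value 18
after step 2 (#3 write(32)): value 32
after step 3 (#2 write(47)): value 47
after step 4 (#4 read() → 47): value 47
after step 5 (#5 read() → 47): value 47
after step 6 (#7 write(94)): value 94
after step 7 (#6 read() → 94): value 94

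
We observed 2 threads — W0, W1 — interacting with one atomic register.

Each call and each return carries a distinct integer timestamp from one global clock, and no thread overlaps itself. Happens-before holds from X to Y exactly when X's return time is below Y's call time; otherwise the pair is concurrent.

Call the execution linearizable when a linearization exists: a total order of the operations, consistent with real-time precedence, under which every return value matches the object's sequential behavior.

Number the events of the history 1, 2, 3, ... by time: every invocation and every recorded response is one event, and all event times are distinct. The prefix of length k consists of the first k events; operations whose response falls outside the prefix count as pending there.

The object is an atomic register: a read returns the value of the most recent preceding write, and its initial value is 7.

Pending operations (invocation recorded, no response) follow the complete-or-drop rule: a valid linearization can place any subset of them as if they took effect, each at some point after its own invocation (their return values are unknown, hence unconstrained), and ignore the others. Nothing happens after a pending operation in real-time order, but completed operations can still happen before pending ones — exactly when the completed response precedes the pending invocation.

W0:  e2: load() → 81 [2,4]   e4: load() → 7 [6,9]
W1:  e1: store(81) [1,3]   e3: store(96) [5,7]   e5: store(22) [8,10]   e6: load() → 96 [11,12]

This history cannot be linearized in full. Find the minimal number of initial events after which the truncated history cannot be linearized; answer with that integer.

a valid linearization of events 1..8 exists, for instance e1, e2, e3:
1. e1 store(81), leaving value 81
2. e2 load() → 81, leaving value 81
3. e3 store(96), leaving value 96
with event 9 included (e4 responding at time 9), all real-time-consistent orders fail
every completion of the 1 pending operation (e5) was checked; none linearizes
one such order, e1, e2, e3, e4 (pending dropped), breaks at step 4 where e4 load() → 7 is illegal
one such order, e1, e2, e4, e3 (pending dropped), breaks at step 3 where e4 load() → 7 is illegal

9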